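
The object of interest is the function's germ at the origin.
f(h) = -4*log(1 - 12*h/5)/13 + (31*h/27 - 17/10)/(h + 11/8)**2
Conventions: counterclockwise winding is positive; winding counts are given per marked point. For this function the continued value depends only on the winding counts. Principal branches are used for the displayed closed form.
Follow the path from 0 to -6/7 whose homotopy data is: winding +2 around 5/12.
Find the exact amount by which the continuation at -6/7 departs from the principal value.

Continued minus principal equals -(16/13)*pi*i.

The rational part is single-valued and drops out of the difference; each branch term changes only by its own monodromy.
(-4/13)*log(1 - h/(5/12)): each positive loop around 5/12 adds 2*pi*i to the log, so winding +2 contributes (-4/13)*(2)*2*pi*i = -(16/13)*pi*i.
Summing the contributions at h = -6/7 gives -(16/13)*pi*i.


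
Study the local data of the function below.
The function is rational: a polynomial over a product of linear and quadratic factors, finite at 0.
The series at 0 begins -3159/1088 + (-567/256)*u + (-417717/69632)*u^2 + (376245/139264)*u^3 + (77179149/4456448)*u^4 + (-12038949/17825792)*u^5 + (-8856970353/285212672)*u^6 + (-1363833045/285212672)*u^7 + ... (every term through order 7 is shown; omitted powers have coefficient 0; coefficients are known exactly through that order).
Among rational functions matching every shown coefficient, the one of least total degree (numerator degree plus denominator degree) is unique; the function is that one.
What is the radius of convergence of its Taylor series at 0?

No rational of total degree below 6 reproduces all 8 coefficients; solving the [2/4] Pade equations on them gives f(u) = (-19*u**2/2 - 20*u/17 - 39/17)/(u**2 - u/9 + 8/9)**2, whose expansion matches every shown term.
Denominator factor (u**2 - u/9 + 8/9)^2: discriminant -287/81, complex-conjugate roots (1/18) + ((1/18)*sqrt(287))*i and (1/18) - ((1/18)*sqrt(287))*i; poles of order 2, moduli (2/3)*sqrt(2) and (2/3)*sqrt(2).
The radius of convergence is the smallest modulus among the singular points: (2/3)*sqrt(2).

The radius of convergence is (2/3)*sqrt(2).


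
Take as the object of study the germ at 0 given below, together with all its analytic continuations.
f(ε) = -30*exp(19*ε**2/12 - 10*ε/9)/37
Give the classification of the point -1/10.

There is no denominator, hence no pole anywhere.
The factor exp(19*ε**2/12 - 10*ε/9) is entire.
So the germ continues analytically to -1/10.

The point is a regular point.


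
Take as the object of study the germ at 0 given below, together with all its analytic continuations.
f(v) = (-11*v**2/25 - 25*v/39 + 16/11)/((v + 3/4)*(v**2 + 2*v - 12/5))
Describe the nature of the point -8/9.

Denominator factors: v**2 + 2*v - 12/5 = -1372/405 at v = -8/9; v + 3/4 = -5/36 at v = -8/9 — none vanishes.
So the germ continues analytically to -8/9.

The point is a regular point.


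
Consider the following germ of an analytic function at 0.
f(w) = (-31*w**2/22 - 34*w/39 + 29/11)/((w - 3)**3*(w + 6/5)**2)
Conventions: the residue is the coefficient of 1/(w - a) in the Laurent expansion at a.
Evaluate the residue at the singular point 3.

The residue is 1385525/27810783.

At the order-3 pole 3 set g(w) = (w - (3))^3*f(w) = (-31*w**2/22 - 34*w/39 + 29/11)/(w + 6/5)**2.
Order-3 pole: residue = g''(a)/2; g''(3) = 2771050/27810783, so the residue is 1385525/27810783.


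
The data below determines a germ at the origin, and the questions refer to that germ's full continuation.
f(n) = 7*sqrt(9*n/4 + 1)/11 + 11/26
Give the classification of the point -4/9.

The term (7/11)*sqrt(1 - n/(-4/9)) has argument 1 - -4/9/(-4/9) = 0 at -4/9: a square-root (algebraic, two-sheeted) branch point; the remaining terms are analytic or single-valued there.

The point is an algebraic (square-root) branch point.


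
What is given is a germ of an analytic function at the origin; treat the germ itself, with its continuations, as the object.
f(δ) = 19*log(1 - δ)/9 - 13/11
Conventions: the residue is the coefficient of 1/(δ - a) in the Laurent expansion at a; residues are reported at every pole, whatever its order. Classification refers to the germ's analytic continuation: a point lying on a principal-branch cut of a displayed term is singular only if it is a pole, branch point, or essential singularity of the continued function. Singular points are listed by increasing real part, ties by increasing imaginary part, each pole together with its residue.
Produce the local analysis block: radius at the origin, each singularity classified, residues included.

Branch term (19/9)*log(1 - δ/(1)): its argument vanishes at δ = 1, a logarithmic branch point, modulus 1.
The radius of convergence is the smallest modulus among the singular points: 1.

Radius of convergence at 0: 1.
At 1: a logarithmic branch point.


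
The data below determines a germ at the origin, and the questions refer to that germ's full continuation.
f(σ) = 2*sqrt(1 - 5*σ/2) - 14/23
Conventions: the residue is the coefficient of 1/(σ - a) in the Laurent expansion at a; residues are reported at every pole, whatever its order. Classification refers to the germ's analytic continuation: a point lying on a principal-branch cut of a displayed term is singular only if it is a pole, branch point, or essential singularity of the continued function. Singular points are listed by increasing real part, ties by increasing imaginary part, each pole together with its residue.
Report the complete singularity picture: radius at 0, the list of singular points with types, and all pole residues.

Radius of convergence at 0: 2/5.
At 2/5: an algebraic (square-root) branch point.

Branch term (2)*sqrt(1 - σ/(2/5)): its argument vanishes at σ = 2/5, a square-root branch point, modulus 2/5.
The radius of convergence is the smallest modulus among the singular points: 2/5.


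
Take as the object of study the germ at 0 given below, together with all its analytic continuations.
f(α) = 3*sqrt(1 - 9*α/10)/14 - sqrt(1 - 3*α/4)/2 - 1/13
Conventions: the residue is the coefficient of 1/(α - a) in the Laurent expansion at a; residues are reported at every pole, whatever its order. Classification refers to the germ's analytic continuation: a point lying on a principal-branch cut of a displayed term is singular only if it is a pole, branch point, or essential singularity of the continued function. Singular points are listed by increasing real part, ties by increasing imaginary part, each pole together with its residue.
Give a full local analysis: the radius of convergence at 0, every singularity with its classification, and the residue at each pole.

Radius of convergence at 0: 10/9.
At 10/9: an algebraic (square-root) branch point.
At 4/3: an algebraic (square-root) branch point.

Branch term (3/14)*sqrt(1 - α/(10/9)): its argument vanishes at α = 10/9, a square-root branch point, modulus 10/9.
Branch term (-1/2)*sqrt(1 - α/(4/3)): its argument vanishes at α = 4/3, a square-root branch point, modulus 4/3.
The radius of convergence is the smallest modulus among the singular points: 10/9.
List the singular points by increasing real part (a conjugate pair: the negative imaginary part first).


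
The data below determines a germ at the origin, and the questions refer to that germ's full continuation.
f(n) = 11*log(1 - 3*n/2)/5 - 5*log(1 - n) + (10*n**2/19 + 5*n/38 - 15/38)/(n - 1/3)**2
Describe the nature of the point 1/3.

The denominator factor n - 1/3 vanishes at 1/3 and appears to the power 2; the numerator there equals -50/171, nonzero, and no other factor vanishes.
The branch terms are analytic at this point.
Hence a pole whose order is the multiplicity, 2.

The point is a pole of order 2.


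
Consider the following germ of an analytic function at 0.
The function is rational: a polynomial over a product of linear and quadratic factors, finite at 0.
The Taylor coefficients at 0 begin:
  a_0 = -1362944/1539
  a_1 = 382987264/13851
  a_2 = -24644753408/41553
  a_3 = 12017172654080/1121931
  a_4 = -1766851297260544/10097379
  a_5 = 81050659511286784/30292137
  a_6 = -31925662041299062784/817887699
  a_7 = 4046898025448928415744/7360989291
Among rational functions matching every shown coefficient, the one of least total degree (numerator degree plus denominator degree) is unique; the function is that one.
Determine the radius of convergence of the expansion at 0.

The radius of convergence is 1/11.

No rational of total degree below 5 reproduces all 8 coefficients; solving the [0/5] Pade equations on them gives f(χ) = -16/(19*(χ - 9/8)**2*(χ + 1/11)**3), whose expansion matches every shown term.
Denominator factor (χ + 1/11)^3: pole of order 3 at -1/11, modulus 1/11.
Denominator factor (χ - 9/8)^2: pole of order 2 at 9/8, modulus 9/8.
The radius of convergence is the smallest modulus among the singular points: 1/11.


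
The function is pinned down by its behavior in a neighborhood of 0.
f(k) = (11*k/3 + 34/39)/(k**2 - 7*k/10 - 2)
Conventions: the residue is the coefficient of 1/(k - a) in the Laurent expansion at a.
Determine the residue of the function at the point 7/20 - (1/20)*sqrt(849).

The factor k**2 - 7*k/10 - 2 splits as (k - a)(k - a') with a = 7/20 - (1/20)*sqrt(849), a' = 7/20 + (1/20)*sqrt(849). At the order-1 pole a set g(k) = (k - a)*f(k) = [11*k/3 + 34/39] / (k - a').
Simple pole: residue = g(a) at a = 7/20 - (1/20)*sqrt(849), which is 11/6 - (1681/66222)*sqrt(849).

The residue is 11/6 - (1681/66222)*sqrt(849).


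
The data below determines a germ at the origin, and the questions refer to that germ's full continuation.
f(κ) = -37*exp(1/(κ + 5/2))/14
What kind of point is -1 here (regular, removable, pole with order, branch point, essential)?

There is no denominator, hence no pole anywhere.
The essential point of exp(1/(κ - (-5/2))) is -5/2, not -1.
So the germ continues analytically to -1.

The point is a regular point.


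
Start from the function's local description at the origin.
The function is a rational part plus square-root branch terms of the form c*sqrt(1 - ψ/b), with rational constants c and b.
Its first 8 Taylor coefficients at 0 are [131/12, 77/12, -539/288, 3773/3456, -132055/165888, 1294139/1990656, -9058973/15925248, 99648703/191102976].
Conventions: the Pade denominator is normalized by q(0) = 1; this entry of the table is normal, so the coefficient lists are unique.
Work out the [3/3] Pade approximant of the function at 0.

The Pade approximant has numerator coefficients [131/12, 6433/288, 15043/1152, 316589/165888]; denominator coefficients [1, 35/24, 49/96, 343/13824].

Taylor coefficients needed (read off): a_0 = 131/12, a_1 = 77/12, a_2 = -539/288, a_3 = 3773/3456, a_4 = -132055/165888, a_5 = 1294139/1990656, a_6 = -9058973/15925248.
Write the denominator as Q(ψ) = 1 + q1*ψ + q2*ψ^2 + q3*ψ^3. Requiring Q*f - P = O(ψ^7) with deg P <= 3 kills the coefficients of ψ^4..ψ^6 in Q*f:
  ψ^4: a_4 + q1*a_3 + q2*a_2 + q3*a_1 = 0, i.e. -132055/165888 + (3773/3456)*q1 + (-539/288)*q2 + (77/12)*q3 = 0.
  ψ^5: a_5 + q1*a_4 + q2*a_3 + q3*a_2 = 0, i.e. 1294139/1990656 + (-132055/165888)*q1 + (3773/3456)*q2 + (-539/288)*q3 = 0.
  ψ^6: a_6 + q1*a_5 + q2*a_4 + q3*a_3 = 0, i.e. -9058973/15925248 + (1294139/1990656)*q1 + (-132055/165888)*q2 + (3773/3456)*q3 = 0.
Solving this linear system: q1 = 35/24, q2 = 49/96, q3 = 343/13824.
The numerator is Q*f truncated at degree 3: P0 = a_0 = 131/12; P1 = a_1 + q1*a_0 = 6433/288; P2 = a_2 + q1*a_1 + q2*a_0 = 15043/1152; P3 = a_3 + q1*a_2 + q2*a_1 + q3*a_0 = 316589/165888.


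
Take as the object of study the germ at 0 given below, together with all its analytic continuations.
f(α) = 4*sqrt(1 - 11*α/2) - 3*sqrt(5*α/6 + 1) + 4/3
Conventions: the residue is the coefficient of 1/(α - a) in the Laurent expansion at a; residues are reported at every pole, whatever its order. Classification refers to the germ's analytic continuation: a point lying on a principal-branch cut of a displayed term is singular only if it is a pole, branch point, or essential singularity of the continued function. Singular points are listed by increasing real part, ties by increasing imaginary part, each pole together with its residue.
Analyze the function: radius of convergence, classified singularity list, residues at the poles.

Radius of convergence at 0: 2/11.
At -6/5: an algebraic (square-root) branch point.
At 2/11: an algebraic (square-root) branch point.

Branch term (-3)*sqrt(1 - α/(-6/5)): its argument vanishes at α = -6/5, a square-root branch point, modulus 6/5.
Branch term (4)*sqrt(1 - α/(2/11)): its argument vanishes at α = 2/11, a square-root branch point, modulus 2/11.
The radius of convergence is the smallest modulus among the singular points: 2/11.
List the singular points by increasing real part (a conjugate pair: the negative imaginary part first).


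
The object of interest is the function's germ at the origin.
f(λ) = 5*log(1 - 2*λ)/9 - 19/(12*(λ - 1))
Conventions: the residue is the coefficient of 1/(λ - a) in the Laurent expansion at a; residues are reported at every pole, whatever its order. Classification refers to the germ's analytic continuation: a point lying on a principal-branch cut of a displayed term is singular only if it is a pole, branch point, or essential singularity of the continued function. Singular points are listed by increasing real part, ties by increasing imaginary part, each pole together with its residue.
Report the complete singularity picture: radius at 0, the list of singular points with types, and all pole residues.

Denominator factor (λ - 1): pole of order 1 at 1, modulus 1.
Branch term (5/9)*log(1 - λ/(1/2)): its argument vanishes at λ = 1/2, a logarithmic branch point, modulus 1/2.
The radius of convergence is the smallest modulus among the singular points: 1/2.
The branch term is analytic at 1 and contributes nothing to the residue; only the rational part matters.
At the order-1 pole 1 set g(λ) = (λ - (1))*(rational part) = -19/12.
Simple pole: residue = g(a) at a = 1, which is -19/12.
List the singular points by increasing real part (a conjugate pair: the negative imaginary part first).

Radius of convergence at 0: 1/2.
At 1/2: a logarithmic branch point.
At 1: a pole of order 1; residue -19/12.


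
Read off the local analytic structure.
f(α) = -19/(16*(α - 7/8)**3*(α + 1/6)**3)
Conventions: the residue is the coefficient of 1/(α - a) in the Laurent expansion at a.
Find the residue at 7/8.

At the order-3 pole 7/8 set g(α) = (α - (7/8))^3*f(α) = -19/(16*(α + 1/6)**3).
Order-3 pole: residue = g''(a)/2; g''(7/8) = -113467392/9765625, so the residue is -56733696/9765625.

The residue is -56733696/9765625.


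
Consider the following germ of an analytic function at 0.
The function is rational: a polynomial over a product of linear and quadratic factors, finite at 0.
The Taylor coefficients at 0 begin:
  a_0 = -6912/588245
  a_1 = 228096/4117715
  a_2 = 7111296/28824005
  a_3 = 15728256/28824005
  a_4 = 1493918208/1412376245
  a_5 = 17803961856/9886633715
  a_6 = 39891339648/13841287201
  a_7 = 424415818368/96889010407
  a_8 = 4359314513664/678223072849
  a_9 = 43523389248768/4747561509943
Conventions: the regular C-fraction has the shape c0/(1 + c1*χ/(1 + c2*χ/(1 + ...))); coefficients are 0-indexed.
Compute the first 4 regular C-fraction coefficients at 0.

The regular C-fraction coefficients are [-6912/588245, 33/7, -12707/1386, 19182871/17611902].

Taylor coefficients (read off): a_0 = -6912/588245, a_1 = 228096/4117715, a_2 = 7111296/28824005, a_3 = 15728256/28824005.
c0 = a_0 = -6912/588245. Peel one level at a time: if S = 1 + c*χ/S' with S'(0) = 1, then c is the χ-coefficient of S and S' = c*χ/(S - 1).
S_1 = c0/f = 1 + (33/7)*χ + (12707/294)*χ^2 + ...; c1 = 33/7.
S_2 = c1*χ/(S_1 - 1) = 1 + (-12707/1386)*χ + (19182871/1920996)*χ^2 + ...; c2 = -12707/1386.
S_3 = c2*χ/(S_2 - 1) = 1 + (19182871/17611902)*χ + ...; c3 = 19182871/17611902.


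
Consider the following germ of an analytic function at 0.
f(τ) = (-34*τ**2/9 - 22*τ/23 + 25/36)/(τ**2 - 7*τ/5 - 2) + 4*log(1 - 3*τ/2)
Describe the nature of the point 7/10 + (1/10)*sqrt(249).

The point is a pole of order 1.

The denominator factor τ**2 - 7*τ/5 - 2 vanishes at 7/10 + (1/10)*sqrt(249) and appears to the power 1; the numerator there equals -77507/6900 - (3232/5175)*sqrt(249), nonzero, and no other factor vanishes.
The branch terms are analytic at this point.
Hence a pole whose order is the multiplicity, 1.


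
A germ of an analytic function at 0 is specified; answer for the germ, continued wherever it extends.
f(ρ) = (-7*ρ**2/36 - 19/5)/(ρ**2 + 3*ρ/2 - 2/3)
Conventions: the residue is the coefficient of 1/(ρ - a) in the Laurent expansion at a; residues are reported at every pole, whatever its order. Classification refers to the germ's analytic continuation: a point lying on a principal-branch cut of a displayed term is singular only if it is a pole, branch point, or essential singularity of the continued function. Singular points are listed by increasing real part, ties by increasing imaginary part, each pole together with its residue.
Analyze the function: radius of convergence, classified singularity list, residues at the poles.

Denominator factor (ρ**2 + 3*ρ/2 - 2/3): discriminant 59/12, real irrational roots -3/4 + (1/12)*sqrt(177) and -3/4 - (1/12)*sqrt(177); poles of order 1, moduli -3/4 + (1/12)*sqrt(177) and 3/4 + (1/12)*sqrt(177).
The radius of convergence is the smallest modulus among the singular points: -3/4 + (1/12)*sqrt(177).
The factor ρ**2 + 3*ρ/2 - 2/3 splits as (ρ - a)(ρ - a') with a = -3/4 - (1/12)*sqrt(177), a' = -3/4 + (1/12)*sqrt(177). At the order-1 pole a set g(ρ) = (ρ - a)*f(ρ) = [-7*ρ**2/36 - 19/5] / (ρ - a').
Simple pole: residue = g(a) at a = -3/4 - (1/12)*sqrt(177), which is 7/48 + (17921/127440)*sqrt(177).
The factor ρ**2 + 3*ρ/2 - 2/3 splits as (ρ - a)(ρ - a') with a = -3/4 + (1/12)*sqrt(177), a' = -3/4 - (1/12)*sqrt(177). At the order-1 pole a set g(ρ) = (ρ - a)*f(ρ) = [-7*ρ**2/36 - 19/5] / (ρ - a').
Simple pole: residue = g(a) at a = -3/4 + (1/12)*sqrt(177), which is 7/48 - (17921/127440)*sqrt(177).
List the singular points by increasing real part (a conjugate pair: the negative imaginary part first).

Radius of convergence at 0: -3/4 + (1/12)*sqrt(177).
At -3/4 - (1/12)*sqrt(177): a pole of order 1; residue 7/48 + (17921/127440)*sqrt(177).
At -3/4 + (1/12)*sqrt(177): a pole of order 1; residue 7/48 - (17921/127440)*sqrt(177).


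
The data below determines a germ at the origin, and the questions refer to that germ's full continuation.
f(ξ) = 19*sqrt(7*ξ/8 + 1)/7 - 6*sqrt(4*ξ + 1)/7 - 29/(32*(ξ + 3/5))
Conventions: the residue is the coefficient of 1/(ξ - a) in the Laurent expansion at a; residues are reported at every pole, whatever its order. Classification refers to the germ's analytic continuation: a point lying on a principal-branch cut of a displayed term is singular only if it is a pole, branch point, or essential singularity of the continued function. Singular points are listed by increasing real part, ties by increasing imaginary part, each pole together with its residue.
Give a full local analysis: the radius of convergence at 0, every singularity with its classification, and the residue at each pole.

Denominator factor (ξ + 3/5): pole of order 1 at -3/5, modulus 3/5.
Branch term (19/7)*sqrt(1 - ξ/(-8/7)): its argument vanishes at ξ = -8/7, a square-root branch point, modulus 8/7.
Branch term (-6/7)*sqrt(1 - ξ/(-1/4)): its argument vanishes at ξ = -1/4, a square-root branch point, modulus 1/4.
The radius of convergence is the smallest modulus among the singular points: 1/4.
The branch terms are analytic at -3/5 and contribute nothing to the residue; only the rational part matters.
At the order-1 pole -3/5 set g(ξ) = (ξ - (-3/5))*(rational part) = -29/32.
Simple pole: residue = g(a) at a = -3/5, which is -29/32.
List the singular points by increasing real part (a conjugate pair: the negative imaginary part first).

Radius of convergence at 0: 1/4.
At -8/7: an algebraic (square-root) branch point.
At -3/5: a pole of order 1; residue -29/32.
At -1/4: an algebraic (square-root) branch point.


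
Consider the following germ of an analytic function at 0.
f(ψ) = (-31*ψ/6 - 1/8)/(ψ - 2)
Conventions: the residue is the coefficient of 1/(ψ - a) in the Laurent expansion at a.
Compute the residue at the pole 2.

At the order-1 pole 2 set g(ψ) = (ψ - (2))*f(ψ) = -31*ψ/6 - 1/8.
Simple pole: residue = g(a) at a = 2, which is -251/24.

The residue is -251/24.


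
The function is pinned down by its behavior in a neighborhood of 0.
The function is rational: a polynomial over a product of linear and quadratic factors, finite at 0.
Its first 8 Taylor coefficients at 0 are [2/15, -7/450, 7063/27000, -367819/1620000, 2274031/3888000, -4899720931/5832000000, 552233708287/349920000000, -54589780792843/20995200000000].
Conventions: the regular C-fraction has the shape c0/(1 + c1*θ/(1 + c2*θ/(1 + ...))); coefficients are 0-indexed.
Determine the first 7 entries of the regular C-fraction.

Taylor coefficients (read off): a_0 = 2/15, a_1 = -7/450, a_2 = 7063/27000, a_3 = -367819/1620000, a_4 = 2274031/3888000, a_5 = -4899720931/5832000000, a_6 = 552233708287/349920000000.
c0 = a_0 = 2/15. Peel one level at a time: if S = 1 + c*θ/S' with S'(0) = 1, then c is the θ-coefficient of S and S' = c*θ/(S - 1).
S_1 = c0/f = 1 + (7/60)*θ + (-1169/600)*θ^2 + ...; c1 = 7/60.
S_2 = c1*θ/(S_1 - 1) = 1 + (167/10)*θ + (187743/700)*θ^2 + ...; c2 = 167/10.
S_3 = c2*θ/(S_2 - 1) = 1 + (-187743/11690)*θ + (405196/1366561)*θ^2 + ...; c3 = -187743/11690.
S_4 = c3*θ/(S_3 - 1) = 1 + (4051960/219471567)*θ + (1888839040/246732038343)*θ^2 + ...; c4 = 4051960/219471567.
S_5 = c4*θ/(S_4 - 1) = 1 + (-716900272/1728925287)*θ + (1388772/84805681)*θ^2 + ...; c5 = -716900272/1728925287.
S_6 = c5*θ/(S_5 - 1) = 1 + (35483427/898466876)*θ + ...; c6 = 35483427/898466876.

The regular C-fraction coefficients are [2/15, 7/60, 167/10, -187743/11690, 4051960/219471567, -716900272/1728925287, 35483427/898466876].


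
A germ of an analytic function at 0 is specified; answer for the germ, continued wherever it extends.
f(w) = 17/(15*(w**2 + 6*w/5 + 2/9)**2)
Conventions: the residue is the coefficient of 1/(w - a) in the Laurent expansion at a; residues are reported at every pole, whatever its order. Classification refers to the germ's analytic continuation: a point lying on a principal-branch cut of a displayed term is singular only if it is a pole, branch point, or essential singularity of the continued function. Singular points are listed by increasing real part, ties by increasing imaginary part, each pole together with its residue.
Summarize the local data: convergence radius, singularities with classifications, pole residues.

Radius of convergence at 0: 3/5 - (1/15)*sqrt(31).
At -3/5 - (1/15)*sqrt(31): a pole of order 2; residue (3825/3844)*sqrt(31).
At -3/5 + (1/15)*sqrt(31): a pole of order 2; residue -(3825/3844)*sqrt(31).

Denominator factor (w**2 + 6*w/5 + 2/9)^2: discriminant 124/225, real irrational roots -3/5 + (1/15)*sqrt(31) and -3/5 - (1/15)*sqrt(31); poles of order 2, moduli 3/5 - (1/15)*sqrt(31) and 3/5 + (1/15)*sqrt(31).
The radius of convergence is the smallest modulus among the singular points: 3/5 - (1/15)*sqrt(31).
The factor w**2 + 6*w/5 + 2/9 splits as (w - a)(w - a') with a = -3/5 - (1/15)*sqrt(31), a' = -3/5 + (1/15)*sqrt(31). At the order-2 pole a set g(w) = (w - a)^2*f(w) = [17/15] / (w - a')^2.
Order-2 pole: residue = g'(a); g'(-3/5 - (1/15)*sqrt(31)) = (3825/3844)*sqrt(31), so the residue is (3825/3844)*sqrt(31).
The factor w**2 + 6*w/5 + 2/9 splits as (w - a)(w - a') with a = -3/5 + (1/15)*sqrt(31), a' = -3/5 - (1/15)*sqrt(31). At the order-2 pole a set g(w) = (w - a)^2*f(w) = [17/15] / (w - a')^2.
Order-2 pole: residue = g'(a); g'(-3/5 + (1/15)*sqrt(31)) = -(3825/3844)*sqrt(31), so the residue is -(3825/3844)*sqrt(31).
List the singular points by increasing real part (a conjugate pair: the negative imaginary part first).


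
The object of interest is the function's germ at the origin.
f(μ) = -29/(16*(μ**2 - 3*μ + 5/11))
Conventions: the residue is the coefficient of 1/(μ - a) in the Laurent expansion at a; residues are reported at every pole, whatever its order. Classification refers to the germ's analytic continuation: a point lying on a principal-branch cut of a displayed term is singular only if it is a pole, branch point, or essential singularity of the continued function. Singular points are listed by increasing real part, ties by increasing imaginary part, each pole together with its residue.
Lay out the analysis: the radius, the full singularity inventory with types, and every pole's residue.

Denominator factor (μ**2 - 3*μ + 5/11): discriminant 79/11, real irrational roots 3/2 + (1/22)*sqrt(869) and 3/2 - (1/22)*sqrt(869); poles of order 1, moduli 3/2 + (1/22)*sqrt(869) and 3/2 - (1/22)*sqrt(869).
The radius of convergence is the smallest modulus among the singular points: 3/2 - (1/22)*sqrt(869).
The factor μ**2 - 3*μ + 5/11 splits as (μ - a)(μ - a') with a = 3/2 - (1/22)*sqrt(869), a' = 3/2 + (1/22)*sqrt(869). At the order-1 pole a set g(μ) = (μ - a)*f(μ) = [-29/16] / (μ - a').
Simple pole: residue = g(a) at a = 3/2 - (1/22)*sqrt(869), which is (29/1264)*sqrt(869).
The factor μ**2 - 3*μ + 5/11 splits as (μ - a)(μ - a') with a = 3/2 + (1/22)*sqrt(869), a' = 3/2 - (1/22)*sqrt(869). At the order-1 pole a set g(μ) = (μ - a)*f(μ) = [-29/16] / (μ - a').
Simple pole: residue = g(a) at a = 3/2 + (1/22)*sqrt(869), which is -(29/1264)*sqrt(869).
List the singular points by increasing real part (a conjugate pair: the negative imaginary part first).

Radius of convergence at 0: 3/2 - (1/22)*sqrt(869).
At 3/2 - (1/22)*sqrt(869): a pole of order 1; residue (29/1264)*sqrt(869).
At 3/2 + (1/22)*sqrt(869): a pole of order 1; residue -(29/1264)*sqrt(869).


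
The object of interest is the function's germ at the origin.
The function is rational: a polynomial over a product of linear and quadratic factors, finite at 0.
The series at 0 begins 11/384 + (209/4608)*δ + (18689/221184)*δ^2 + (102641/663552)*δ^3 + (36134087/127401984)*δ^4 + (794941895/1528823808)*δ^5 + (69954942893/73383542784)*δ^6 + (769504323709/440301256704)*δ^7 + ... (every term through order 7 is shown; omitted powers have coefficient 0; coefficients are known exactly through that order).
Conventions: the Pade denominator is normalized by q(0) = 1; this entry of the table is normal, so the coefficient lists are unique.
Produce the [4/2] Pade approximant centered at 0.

The Pade approximant has numerator coefficients [11/384, -39213317/13646015232, 2463681/9097343488, -1244485/54584060928, 161051/109168121856]; denominator coefficients [1, -358985813/213218988, -312064199/1137167936].

Taylor coefficients needed (read off): a_0 = 11/384, a_1 = 209/4608, a_2 = 18689/221184, a_3 = 102641/663552, a_4 = 36134087/127401984, a_5 = 794941895/1528823808, a_6 = 69954942893/73383542784.
Write the denominator as Q(δ) = 1 + q1*δ + q2*δ^2. Requiring Q*f - P = O(δ^7) with deg P <= 4 kills the coefficients of δ^5..δ^6 in Q*f:
  δ^5: a_5 + q1*a_4 + q2*a_3 = 0, i.e. 794941895/1528823808 + (36134087/127401984)*q1 + (102641/663552)*q2 = 0.
  δ^6: a_6 + q1*a_5 + q2*a_4 = 0, i.e. 69954942893/73383542784 + (794941895/1528823808)*q1 + (36134087/127401984)*q2 = 0.
Solving this linear system: q1 = -358985813/213218988, q2 = -312064199/1137167936.
The numerator is Q*f truncated at degree 4: P0 = a_0 = 11/384; P1 = a_1 + q1*a_0 = -39213317/13646015232; P2 = a_2 + q1*a_1 + q2*a_0 = 2463681/9097343488; P3 = a_3 + q1*a_2 + q2*a_1 = -1244485/54584060928; P4 = a_4 + q1*a_3 + q2*a_2 = 161051/109168121856.


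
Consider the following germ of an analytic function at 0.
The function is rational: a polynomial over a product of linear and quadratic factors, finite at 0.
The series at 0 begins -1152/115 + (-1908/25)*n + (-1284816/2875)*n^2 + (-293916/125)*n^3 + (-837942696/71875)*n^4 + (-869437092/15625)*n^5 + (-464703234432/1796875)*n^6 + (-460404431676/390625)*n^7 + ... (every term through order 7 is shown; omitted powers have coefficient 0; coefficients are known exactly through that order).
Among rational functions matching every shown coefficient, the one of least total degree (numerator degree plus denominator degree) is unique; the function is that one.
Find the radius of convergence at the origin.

No rational of total degree below 6 reproduces all 8 coefficients; solving the [2/4] Pade equations on them gives f(n) = (-5*n**2/6 + 11*n/4 - 40/23)/((n - 5/3)**2*(n - 1/4)**2), whose expansion matches every shown term.
Denominator factor (n - 5/3)^2: pole of order 2 at 5/3, modulus 5/3.
Denominator factor (n - 1/4)^2: pole of order 2 at 1/4, modulus 1/4.
The radius of convergence is the smallest modulus among the singular points: 1/4.

The radius of convergence is 1/4.


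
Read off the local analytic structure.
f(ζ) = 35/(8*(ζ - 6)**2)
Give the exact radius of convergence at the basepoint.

Denominator factor (ζ - 6)^2: pole of order 2 at 6, modulus 6.
The radius of convergence is the smallest modulus among the singular points: 6.

The radius of convergence is 6.


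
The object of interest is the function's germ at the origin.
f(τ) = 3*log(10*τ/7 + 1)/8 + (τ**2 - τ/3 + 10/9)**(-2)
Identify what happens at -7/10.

The point is a logarithmic branch point.

The term (3/8)*log(1 - τ/(-7/10)) has argument 1 - -7/10/(-7/10) = 0 at -7/10: a logarithmic (infinitely-sheeted) branch point; the remaining terms are analytic or single-valued there.


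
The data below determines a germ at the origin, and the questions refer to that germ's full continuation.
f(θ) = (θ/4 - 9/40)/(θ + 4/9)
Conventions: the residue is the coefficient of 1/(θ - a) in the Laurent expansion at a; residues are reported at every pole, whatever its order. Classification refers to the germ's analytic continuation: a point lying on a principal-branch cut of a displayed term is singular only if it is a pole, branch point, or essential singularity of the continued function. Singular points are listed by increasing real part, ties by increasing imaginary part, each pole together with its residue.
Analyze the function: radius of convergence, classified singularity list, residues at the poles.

Radius of convergence at 0: 4/9.
At -4/9: a pole of order 1; residue -121/360.

Denominator factor (θ + 4/9): pole of order 1 at -4/9, modulus 4/9.
The radius of convergence is the smallest modulus among the singular points: 4/9.
At the order-1 pole -4/9 set g(θ) = (θ - (-4/9))*f(θ) = θ/4 - 9/40.
Simple pole: residue = g(a) at a = -4/9, which is -121/360.


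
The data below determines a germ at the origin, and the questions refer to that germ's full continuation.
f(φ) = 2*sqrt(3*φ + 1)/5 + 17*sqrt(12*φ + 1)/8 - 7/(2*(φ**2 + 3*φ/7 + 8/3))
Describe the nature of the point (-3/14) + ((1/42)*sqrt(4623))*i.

The point is a pole of order 1.

The denominator factor φ**2 + 3*φ/7 + 8/3 vanishes at (-3/14) + ((1/42)*sqrt(4623))*i and appears to the power 1; the numerator there equals -7/2, nonzero, and no other factor vanishes.
The branch terms are analytic at this point.
Hence a pole whose order is the multiplicity, 1.


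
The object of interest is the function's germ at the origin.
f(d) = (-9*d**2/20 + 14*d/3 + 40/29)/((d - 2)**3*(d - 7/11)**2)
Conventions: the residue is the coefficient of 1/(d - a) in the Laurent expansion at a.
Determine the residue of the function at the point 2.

The residue is 17061847/3262500.

At the order-3 pole 2 set g(d) = (d - (2))^3*f(d) = (-9*d**2/20 + 14*d/3 + 40/29)/(d - 7/11)**2.
Order-3 pole: residue = g''(a)/2; g''(2) = 17061847/1631250, so the residue is 17061847/3262500.


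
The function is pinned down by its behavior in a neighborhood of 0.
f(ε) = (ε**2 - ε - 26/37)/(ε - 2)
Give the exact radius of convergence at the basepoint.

Denominator factor (ε - 2): pole of order 1 at 2, modulus 2.
The radius of convergence is the smallest modulus among the singular points: 2.

The radius of convergence is 2.


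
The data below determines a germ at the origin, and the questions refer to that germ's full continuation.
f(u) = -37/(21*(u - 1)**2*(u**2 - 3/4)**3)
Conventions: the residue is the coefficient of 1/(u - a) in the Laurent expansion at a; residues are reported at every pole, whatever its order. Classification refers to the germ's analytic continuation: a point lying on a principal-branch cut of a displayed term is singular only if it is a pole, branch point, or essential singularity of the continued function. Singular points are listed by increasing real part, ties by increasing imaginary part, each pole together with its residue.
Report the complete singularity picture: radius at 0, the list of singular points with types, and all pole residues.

Denominator factor (u**2 - 3/4)^3: discriminant 3, real irrational roots (1/2)*sqrt(3) and -(1/2)*sqrt(3); poles of order 3, moduli (1/2)*sqrt(3) and (1/2)*sqrt(3).
Denominator factor (u - 1)^2: pole of order 2 at 1, modulus 1.
The radius of convergence is the smallest modulus among the singular points: (1/2)*sqrt(3).
The factor u**2 - 3/4 splits as (u - a)(u - a') with a = -(1/2)*sqrt(3), a' = (1/2)*sqrt(3). At the order-3 pole a set g(u) = (u - a)^3*f(u) = [-37/(21*(u - 1)**2)] / (u - a')^3.
Order-3 pole: residue = g''(a)/2; g''(-(1/2)*sqrt(3)) = -18944/7 + (295408/189)*sqrt(3), so the residue is -9472/7 + (147704/189)*sqrt(3).
The factor u**2 - 3/4 splits as (u - a)(u - a') with a = (1/2)*sqrt(3), a' = -(1/2)*sqrt(3). At the order-3 pole a set g(u) = (u - a)^3*f(u) = [-37/(21*(u - 1)**2)] / (u - a')^3.
Order-3 pole: residue = g''(a)/2; g''((1/2)*sqrt(3)) = -18944/7 - (295408/189)*sqrt(3), so the residue is -9472/7 - (147704/189)*sqrt(3).
At the order-2 pole 1 set g(u) = (u - (1))^2*f(u) = -37/(21*(u**2 - 3/4)**3).
Order-2 pole: residue = g'(a); g'(1) = 18944/7, so the residue is 18944/7.
List the singular points by increasing real part (a conjugate pair: the negative imaginary part first).

Radius of convergence at 0: (1/2)*sqrt(3).
At -(1/2)*sqrt(3): a pole of order 3; residue -9472/7 + (147704/189)*sqrt(3).
At (1/2)*sqrt(3): a pole of order 3; residue -9472/7 - (147704/189)*sqrt(3).
At 1: a pole of order 2; residue 18944/7.


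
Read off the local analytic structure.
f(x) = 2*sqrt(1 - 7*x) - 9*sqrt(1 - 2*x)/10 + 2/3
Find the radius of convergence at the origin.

Branch term (2)*sqrt(1 - x/(1/7)): its argument vanishes at x = 1/7, a square-root branch point, modulus 1/7.
Branch term (-9/10)*sqrt(1 - x/(1/2)): its argument vanishes at x = 1/2, a square-root branch point, modulus 1/2.
The radius of convergence is the smallest modulus among the singular points: 1/7.

The radius of convergence is 1/7.


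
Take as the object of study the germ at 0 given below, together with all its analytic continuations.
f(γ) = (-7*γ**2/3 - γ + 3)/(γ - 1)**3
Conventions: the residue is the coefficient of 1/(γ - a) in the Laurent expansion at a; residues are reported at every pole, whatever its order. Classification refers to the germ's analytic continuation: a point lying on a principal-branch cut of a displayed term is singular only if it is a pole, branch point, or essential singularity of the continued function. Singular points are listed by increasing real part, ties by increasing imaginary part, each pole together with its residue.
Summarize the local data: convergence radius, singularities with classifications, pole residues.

Radius of convergence at 0: 1.
At 1: a pole of order 3; residue -7/3.

Denominator factor (γ - 1)^3: pole of order 3 at 1, modulus 1.
The radius of convergence is the smallest modulus among the singular points: 1.
At the order-3 pole 1 set g(γ) = (γ - (1))^3*f(γ) = -7*γ**2/3 - γ + 3.
Order-3 pole: residue = g''(a)/2; g''(1) = -14/3, so the residue is -7/3.


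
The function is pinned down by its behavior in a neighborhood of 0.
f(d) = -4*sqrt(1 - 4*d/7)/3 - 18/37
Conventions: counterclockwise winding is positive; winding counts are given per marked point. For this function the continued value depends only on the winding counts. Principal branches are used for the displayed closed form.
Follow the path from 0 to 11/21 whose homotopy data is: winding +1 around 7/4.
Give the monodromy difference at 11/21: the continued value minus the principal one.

The rational part is single-valued and drops out of the difference; each branch term changes only by its own monodromy.
(-4/3)*sqrt(1 - d/(7/4)): winding +1 is odd, the square root flips sign, contributing -2*(-4/3)*sqrt(1 - (11/21)/(7/4)) = -2*(-4/3)*sqrt(103/147) = (8/63)*sqrt(309).
Summing the contributions at d = 11/21 gives (8/63)*sqrt(309).

Continued minus principal equals (8/63)*sqrt(309).


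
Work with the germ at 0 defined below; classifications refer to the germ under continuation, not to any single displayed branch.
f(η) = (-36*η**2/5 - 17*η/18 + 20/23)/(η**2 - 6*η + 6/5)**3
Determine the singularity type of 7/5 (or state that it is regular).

The point is a regular point.

Denominator factors: η**2 - 6*η + 6/5 = -131/25 at η = 7/5 — none vanishes.
So the germ continues analytically to 7/5.


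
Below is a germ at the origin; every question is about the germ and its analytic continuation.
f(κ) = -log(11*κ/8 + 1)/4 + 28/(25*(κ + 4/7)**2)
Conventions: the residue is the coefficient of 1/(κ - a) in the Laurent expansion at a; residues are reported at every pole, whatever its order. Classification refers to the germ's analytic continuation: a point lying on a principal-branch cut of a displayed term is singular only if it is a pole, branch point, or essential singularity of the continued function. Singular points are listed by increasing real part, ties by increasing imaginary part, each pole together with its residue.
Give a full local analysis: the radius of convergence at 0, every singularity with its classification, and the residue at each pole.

Denominator factor (κ + 4/7)^2: pole of order 2 at -4/7, modulus 4/7.
Branch term (-1/4)*log(1 - κ/(-8/11)): its argument vanishes at κ = -8/11, a logarithmic branch point, modulus 8/11.
The radius of convergence is the smallest modulus among the singular points: 4/7.
The branch term is analytic at -4/7 and contributes nothing to the residue; only the rational part matters.
At the order-2 pole -4/7 set g(κ) = (κ - (-4/7))^2*(rational part) = 28/25.
Order-2 pole: residue = g'(a); g'(-4/7) = 0, so the residue is 0.
List the singular points by increasing real part (a conjugate pair: the negative imaginary part first).

Radius of convergence at 0: 4/7.
At -8/11: a logarithmic branch point.
At -4/7: a pole of order 2; residue 0.


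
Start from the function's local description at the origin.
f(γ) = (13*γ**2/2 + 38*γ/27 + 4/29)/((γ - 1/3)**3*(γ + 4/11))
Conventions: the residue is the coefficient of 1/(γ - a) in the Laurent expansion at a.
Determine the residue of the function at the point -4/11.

At the order-1 pole -4/11 set g(γ) = (γ - (-4/11))*f(γ) = (13*γ**2/2 + 38*γ/27 + 4/29)/(γ - 1/3)**3.
Simple pole: residue = g(a) at a = -4/11, which is -506132/352843.

The residue is -506132/352843.


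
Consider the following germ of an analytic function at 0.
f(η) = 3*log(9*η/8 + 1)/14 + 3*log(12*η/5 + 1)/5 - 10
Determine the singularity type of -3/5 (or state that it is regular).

There is no denominator, hence no pole anywhere.
Branch term log(1 - η/(-5/12)): argument at -3/5 is -11/25, nonzero, so -3/5 is not its branch point (a point on a principal cut is still regular for the continued germ).
Branch term log(1 - η/(-8/9)): argument at -3/5 is 13/40, nonzero, so -3/5 is not its branch point (a point on a principal cut is still regular for the continued germ).
So the germ continues analytically to -3/5.

The point is a regular point.


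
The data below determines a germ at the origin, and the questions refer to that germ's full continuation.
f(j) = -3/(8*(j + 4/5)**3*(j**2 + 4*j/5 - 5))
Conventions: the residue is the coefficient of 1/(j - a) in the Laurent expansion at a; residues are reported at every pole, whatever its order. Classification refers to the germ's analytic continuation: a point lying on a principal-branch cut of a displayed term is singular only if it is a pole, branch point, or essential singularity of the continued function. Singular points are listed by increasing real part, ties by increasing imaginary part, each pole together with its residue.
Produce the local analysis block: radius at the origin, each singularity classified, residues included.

Radius of convergence at 0: 4/5.
At -2/5 - (1/5)*sqrt(129): a pole of order 1; residue -423/50000 - (391/1075000)*sqrt(129).
At -4/5: a pole of order 3; residue 423/25000.
At -2/5 + (1/5)*sqrt(129): a pole of order 1; residue -423/50000 + (391/1075000)*sqrt(129).

Denominator factor (j + 4/5)^3: pole of order 3 at -4/5, modulus 4/5.
Denominator factor (j**2 + 4*j/5 - 5): discriminant 516/25, real irrational roots -2/5 + (1/5)*sqrt(129) and -2/5 - (1/5)*sqrt(129); poles of order 1, moduli -2/5 + (1/5)*sqrt(129) and 2/5 + (1/5)*sqrt(129).
The radius of convergence is the smallest modulus among the singular points: 4/5.
The factor j**2 + 4*j/5 - 5 splits as (j - a)(j - a') with a = -2/5 - (1/5)*sqrt(129), a' = -2/5 + (1/5)*sqrt(129). At the order-1 pole a set g(j) = (j - a)*f(j) = [-3/(8*(j + 4/5)**3)] / (j - a').
Simple pole: residue = g(a) at a = -2/5 - (1/5)*sqrt(129), which is -423/50000 - (391/1075000)*sqrt(129).
At the order-3 pole -4/5 set g(j) = (j - (-4/5))^3*f(j) = -3/(8*(j**2 + 4*j/5 - 5)).
Order-3 pole: residue = g''(a)/2; g''(-4/5) = 423/12500, so the residue is 423/25000.
The factor j**2 + 4*j/5 - 5 splits as (j - a)(j - a') with a = -2/5 + (1/5)*sqrt(129), a' = -2/5 - (1/5)*sqrt(129). At the order-1 pole a set g(j) = (j - a)*f(j) = [-3/(8*(j + 4/5)**3)] / (j - a').
Simple pole: residue = g(a) at a = -2/5 + (1/5)*sqrt(129), which is -423/50000 + (391/1075000)*sqrt(129).
List the singular points by increasing real part (a conjugate pair: the negative imaginary part first).
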